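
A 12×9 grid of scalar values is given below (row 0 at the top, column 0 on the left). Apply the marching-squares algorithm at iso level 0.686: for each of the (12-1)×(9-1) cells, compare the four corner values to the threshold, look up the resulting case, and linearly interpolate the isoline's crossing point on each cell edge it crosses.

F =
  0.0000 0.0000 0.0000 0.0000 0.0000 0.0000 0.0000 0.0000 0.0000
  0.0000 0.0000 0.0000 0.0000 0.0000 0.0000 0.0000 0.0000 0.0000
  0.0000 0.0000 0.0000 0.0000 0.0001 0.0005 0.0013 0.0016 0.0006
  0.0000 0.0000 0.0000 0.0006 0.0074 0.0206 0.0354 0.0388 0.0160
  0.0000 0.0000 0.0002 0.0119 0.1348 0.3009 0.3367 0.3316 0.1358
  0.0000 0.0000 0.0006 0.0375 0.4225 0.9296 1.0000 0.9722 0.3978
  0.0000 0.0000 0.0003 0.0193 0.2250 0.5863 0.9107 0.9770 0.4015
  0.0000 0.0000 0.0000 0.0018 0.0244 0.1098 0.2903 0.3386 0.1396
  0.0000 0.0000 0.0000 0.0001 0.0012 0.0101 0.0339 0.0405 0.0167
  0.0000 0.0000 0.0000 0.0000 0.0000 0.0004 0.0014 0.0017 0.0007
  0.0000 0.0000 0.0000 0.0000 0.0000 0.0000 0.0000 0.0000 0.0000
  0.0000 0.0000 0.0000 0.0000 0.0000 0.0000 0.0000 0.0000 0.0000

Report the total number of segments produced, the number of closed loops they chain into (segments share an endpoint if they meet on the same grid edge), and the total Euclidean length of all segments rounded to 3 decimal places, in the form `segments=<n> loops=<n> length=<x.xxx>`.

cell (4,4): code 0100 → (4.613,5.000)–(5.000,4.520)
cell (4,5): code 1100 → (4.527,6.000)–(4.613,5.000)
cell (4,6): code 1100 → (4.553,7.000)–(4.527,6.000)
cell (4,7): code 1000 → (5.000,7.498)–(4.553,7.000)
cell (5,4): code 0010 → (5.000,4.520)–(5.710,5.000)
cell (5,5): code 0111 → (5.710,5.000)–(6.000,5.307)
cell (5,7): code 1001 → (6.000,7.506)–(5.000,7.498)
cell (6,5): code 0010 → (6.000,5.307)–(6.362,6.000)
cell (6,6): code 0011 → (6.362,6.000)–(6.456,7.000)
cell (6,7): code 0001 → (6.456,7.000)–(6.000,7.506)
total: 10 segments, chained into 1 closed loop(s), length Σ = 8.036992

segments=10 loops=1 length=8.037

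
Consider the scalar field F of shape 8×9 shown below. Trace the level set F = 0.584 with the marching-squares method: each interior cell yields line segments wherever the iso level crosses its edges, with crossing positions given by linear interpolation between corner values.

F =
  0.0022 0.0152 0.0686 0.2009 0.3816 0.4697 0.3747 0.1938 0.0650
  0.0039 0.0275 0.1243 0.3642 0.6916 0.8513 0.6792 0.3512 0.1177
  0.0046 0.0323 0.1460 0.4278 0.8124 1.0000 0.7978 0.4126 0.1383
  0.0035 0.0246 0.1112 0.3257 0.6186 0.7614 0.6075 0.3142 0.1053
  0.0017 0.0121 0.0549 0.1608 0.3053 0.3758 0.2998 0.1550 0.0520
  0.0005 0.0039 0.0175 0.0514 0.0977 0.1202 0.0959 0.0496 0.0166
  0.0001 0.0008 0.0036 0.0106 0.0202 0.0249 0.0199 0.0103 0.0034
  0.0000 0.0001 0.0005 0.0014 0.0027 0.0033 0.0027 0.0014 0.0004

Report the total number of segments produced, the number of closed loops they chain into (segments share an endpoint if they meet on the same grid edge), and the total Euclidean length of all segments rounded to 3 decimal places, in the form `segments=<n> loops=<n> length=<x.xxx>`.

cell (0,3): code 0100 → (0.653,4.000)–(1.000,3.671)
cell (0,4): code 1100 → (0.300,5.000)–(0.653,4.000)
cell (0,5): code 1100 → (0.687,6.000)–(0.300,5.000)
cell (0,6): code 1000 → (1.000,6.290)–(0.687,6.000)
cell (1,3): code 0110 → (1.000,3.671)–(2.000,3.406)
cell (1,6): code 1001 → (2.000,6.555)–(1.000,6.290)
cell (2,3): code 0110 → (2.000,3.406)–(3.000,3.882)
cell (2,6): code 1001 → (3.000,6.080)–(2.000,6.555)
cell (3,3): code 0010 → (3.000,3.882)–(3.110,4.000)
cell (3,4): code 0011 → (3.110,4.000)–(3.460,5.000)
cell (3,5): code 0011 → (3.460,5.000)–(3.076,6.000)
cell (3,6): code 0001 → (3.076,6.000)–(3.000,6.080)
total: 12 segments, chained into 1 closed loop(s), length Σ = 9.724091

segments=12 loops=1 length=9.724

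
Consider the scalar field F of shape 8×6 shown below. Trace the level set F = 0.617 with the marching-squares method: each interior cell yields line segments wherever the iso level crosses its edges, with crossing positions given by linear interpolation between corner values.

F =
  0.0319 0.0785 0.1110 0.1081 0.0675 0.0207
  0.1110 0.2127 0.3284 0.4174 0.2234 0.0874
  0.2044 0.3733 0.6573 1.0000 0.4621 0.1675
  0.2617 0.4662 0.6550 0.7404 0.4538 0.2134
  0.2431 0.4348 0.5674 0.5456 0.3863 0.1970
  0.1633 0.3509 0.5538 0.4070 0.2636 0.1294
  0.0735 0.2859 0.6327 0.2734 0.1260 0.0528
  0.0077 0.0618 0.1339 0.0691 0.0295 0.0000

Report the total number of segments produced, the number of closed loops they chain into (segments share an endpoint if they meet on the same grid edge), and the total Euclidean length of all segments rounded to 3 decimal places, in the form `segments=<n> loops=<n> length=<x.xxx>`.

cell (1,1): code 0100 → (1.877,2.000)–(2.000,1.858)
cell (1,2): code 1100 → (1.343,3.000)–(1.877,2.000)
cell (1,3): code 1000 → (2.000,3.712)–(1.343,3.000)
cell (2,1): code 0110 → (2.000,1.858)–(3.000,1.799)
cell (2,3): code 1001 → (3.000,3.431)–(2.000,3.712)
cell (3,1): code 0010 → (3.000,1.799)–(3.434,2.000)
cell (3,2): code 0011 → (3.434,2.000)–(3.633,3.000)
cell (3,3): code 0001 → (3.633,3.000)–(3.000,3.431)
cell (5,1): code 0100 → (5.801,2.000)–(6.000,1.955)
cell (5,2): code 1000 → (6.000,2.044)–(5.801,2.000)
cell (6,1): code 0010 → (6.000,1.955)–(6.031,2.000)
cell (6,2): code 0001 → (6.031,2.000)–(6.000,2.044)
total: 12 segments, chained into 2 closed loop(s), length Σ = 7.111939

segments=12 loops=2 length=7.112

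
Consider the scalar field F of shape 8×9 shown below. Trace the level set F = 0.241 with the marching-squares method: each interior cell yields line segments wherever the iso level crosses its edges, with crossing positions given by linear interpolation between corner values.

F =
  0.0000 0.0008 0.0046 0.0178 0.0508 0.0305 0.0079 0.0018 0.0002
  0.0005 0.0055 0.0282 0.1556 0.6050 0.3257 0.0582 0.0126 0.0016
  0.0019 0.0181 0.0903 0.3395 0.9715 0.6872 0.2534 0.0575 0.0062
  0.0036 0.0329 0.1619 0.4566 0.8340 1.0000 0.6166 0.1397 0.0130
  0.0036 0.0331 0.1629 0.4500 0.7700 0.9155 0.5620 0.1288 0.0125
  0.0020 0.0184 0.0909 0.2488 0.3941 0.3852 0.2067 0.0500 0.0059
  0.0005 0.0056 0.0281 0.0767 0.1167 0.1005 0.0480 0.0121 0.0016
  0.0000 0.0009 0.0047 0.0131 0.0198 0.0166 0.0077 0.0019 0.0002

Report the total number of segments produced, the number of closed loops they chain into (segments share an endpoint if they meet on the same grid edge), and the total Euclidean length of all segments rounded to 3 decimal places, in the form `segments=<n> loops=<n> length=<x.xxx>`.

cell (0,3): code 0100 → (0.343,4.000)–(1.000,3.190)
cell (0,4): code 1100 → (0.713,5.000)–(0.343,4.000)
cell (0,5): code 1000 → (1.000,5.317)–(0.713,5.000)
cell (1,2): code 0100 → (1.464,3.000)–(2.000,2.605)
cell (1,3): code 1110 → (1.000,3.190)–(1.464,3.000)
cell (1,5): code 1101 → (1.936,6.000)–(1.000,5.317)
cell (1,6): code 1000 → (2.000,6.063)–(1.936,6.000)
cell (2,2): code 0110 → (2.000,2.605)–(3.000,2.268)
cell (2,6): code 1001 → (3.000,6.788)–(2.000,6.063)
cell (3,2): code 0110 → (3.000,2.268)–(4.000,2.272)
cell (3,6): code 1001 → (4.000,6.741)–(3.000,6.788)
cell (4,2): code 0110 → (4.000,2.272)–(5.000,2.951)
cell (4,5): code 1011 → (5.000,5.808)–(4.903,6.000)
cell (4,6): code 0001 → (4.903,6.000)–(4.000,6.741)
cell (5,2): code 0010 → (5.000,2.951)–(5.045,3.000)
cell (5,3): code 0011 → (5.045,3.000)–(5.552,4.000)
cell (5,4): code 0011 → (5.552,4.000)–(5.506,5.000)
cell (5,5): code 0001 → (5.506,5.000)–(5.000,5.808)
total: 18 segments, chained into 1 closed loop(s), length Σ = 14.978169

segments=18 loops=1 length=14.978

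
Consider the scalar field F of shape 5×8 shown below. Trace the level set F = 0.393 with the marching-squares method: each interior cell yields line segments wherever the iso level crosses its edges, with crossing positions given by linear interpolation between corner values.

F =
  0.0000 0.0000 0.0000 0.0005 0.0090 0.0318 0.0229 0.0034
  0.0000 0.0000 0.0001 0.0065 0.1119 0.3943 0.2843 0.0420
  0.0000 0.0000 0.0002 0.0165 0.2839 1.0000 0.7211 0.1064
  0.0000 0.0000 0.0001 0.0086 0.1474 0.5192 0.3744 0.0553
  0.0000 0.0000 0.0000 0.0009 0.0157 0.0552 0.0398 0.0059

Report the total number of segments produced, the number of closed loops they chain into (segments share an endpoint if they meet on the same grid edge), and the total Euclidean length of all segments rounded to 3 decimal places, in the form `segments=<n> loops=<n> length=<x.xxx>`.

cell (0,4): code 0100 → (0.996,5.000)–(1.000,4.995)
cell (0,5): code 1000 → (1.000,5.012)–(0.996,5.000)
cell (1,4): code 0110 → (1.000,4.995)–(2.000,4.152)
cell (1,5): code 1101 → (1.249,6.000)–(1.000,5.012)
cell (1,6): code 1000 → (2.000,6.534)–(1.249,6.000)
cell (2,4): code 0110 → (2.000,4.152)–(3.000,4.661)
cell (2,5): code 1011 → (3.000,5.872)–(2.946,6.000)
cell (2,6): code 0001 → (2.946,6.000)–(2.000,6.534)
cell (3,4): code 0010 → (3.000,4.661)–(3.272,5.000)
cell (3,5): code 0001 → (3.272,5.000)–(3.000,5.872)
total: 10 segments, chained into 1 closed loop(s), length Σ = 6.962033

segments=10 loops=1 length=6.962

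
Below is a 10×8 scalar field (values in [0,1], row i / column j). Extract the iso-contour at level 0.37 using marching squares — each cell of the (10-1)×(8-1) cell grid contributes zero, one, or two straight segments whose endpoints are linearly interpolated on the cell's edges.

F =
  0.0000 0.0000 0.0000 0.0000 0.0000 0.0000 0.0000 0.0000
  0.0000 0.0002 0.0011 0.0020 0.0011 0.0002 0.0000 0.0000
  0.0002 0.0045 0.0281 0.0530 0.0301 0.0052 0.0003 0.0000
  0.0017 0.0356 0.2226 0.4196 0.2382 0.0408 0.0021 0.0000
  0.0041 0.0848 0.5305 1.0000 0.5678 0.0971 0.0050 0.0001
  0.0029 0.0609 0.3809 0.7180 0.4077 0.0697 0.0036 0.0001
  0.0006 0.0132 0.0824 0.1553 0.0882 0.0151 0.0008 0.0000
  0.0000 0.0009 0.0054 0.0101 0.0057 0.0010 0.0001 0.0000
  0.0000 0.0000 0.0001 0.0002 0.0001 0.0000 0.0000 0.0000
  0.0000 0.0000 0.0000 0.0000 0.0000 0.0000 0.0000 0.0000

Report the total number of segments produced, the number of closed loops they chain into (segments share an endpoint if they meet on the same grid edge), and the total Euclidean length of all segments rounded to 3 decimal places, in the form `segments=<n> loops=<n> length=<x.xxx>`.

cell (2,2): code 0100 → (2.865,3.000)–(3.000,2.748)
cell (2,3): code 1000 → (3.000,3.273)–(2.865,3.000)
cell (3,1): code 0100 → (3.479,2.000)–(4.000,1.640)
cell (3,2): code 1110 → (3.000,2.748)–(3.479,2.000)
cell (3,3): code 1101 → (3.400,4.000)–(3.000,3.273)
cell (3,4): code 1000 → (4.000,4.420)–(3.400,4.000)
cell (4,1): code 0110 → (4.000,1.640)–(5.000,1.966)
cell (4,4): code 1001 → (5.000,4.112)–(4.000,4.420)
cell (5,1): code 0010 → (5.000,1.966)–(5.037,2.000)
cell (5,2): code 0011 → (5.037,2.000)–(5.618,3.000)
cell (5,3): code 0011 → (5.618,3.000)–(5.118,4.000)
cell (5,4): code 0001 → (5.118,4.000)–(5.000,4.112)
total: 12 segments, chained into 1 closed loop(s), length Σ = 8.260603

segments=12 loops=1 length=8.261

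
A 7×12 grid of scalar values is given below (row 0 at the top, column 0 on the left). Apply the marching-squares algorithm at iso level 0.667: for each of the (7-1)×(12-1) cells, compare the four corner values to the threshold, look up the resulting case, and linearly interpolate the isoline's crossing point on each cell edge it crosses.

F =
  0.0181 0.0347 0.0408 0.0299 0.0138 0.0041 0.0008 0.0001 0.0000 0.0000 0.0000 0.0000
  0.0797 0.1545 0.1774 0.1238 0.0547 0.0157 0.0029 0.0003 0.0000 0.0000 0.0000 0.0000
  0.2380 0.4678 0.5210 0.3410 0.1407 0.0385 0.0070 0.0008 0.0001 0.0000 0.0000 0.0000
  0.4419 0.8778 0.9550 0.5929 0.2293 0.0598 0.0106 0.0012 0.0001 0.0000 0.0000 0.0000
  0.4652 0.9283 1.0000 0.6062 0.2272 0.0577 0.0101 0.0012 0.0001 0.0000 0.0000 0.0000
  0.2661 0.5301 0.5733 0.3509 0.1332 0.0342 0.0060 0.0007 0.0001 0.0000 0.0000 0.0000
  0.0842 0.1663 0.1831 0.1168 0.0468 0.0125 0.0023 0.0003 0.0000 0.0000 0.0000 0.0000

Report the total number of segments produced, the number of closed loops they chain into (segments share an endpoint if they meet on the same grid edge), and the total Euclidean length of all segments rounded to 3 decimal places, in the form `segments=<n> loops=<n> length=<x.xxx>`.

segments=8 loops=1 length=7.781

cell (2,0): code 0100 → (2.486,1.000)–(3.000,0.516)
cell (2,1): code 1100 → (2.336,2.000)–(2.486,1.000)
cell (2,2): code 1000 → (3.000,2.795)–(2.336,2.000)
cell (3,0): code 0110 → (3.000,0.516)–(4.000,0.436)
cell (3,2): code 1001 → (4.000,2.846)–(3.000,2.795)
cell (4,0): code 0010 → (4.000,0.436)–(4.656,1.000)
cell (4,1): code 0011 → (4.656,1.000)–(4.780,2.000)
cell (4,2): code 0001 → (4.780,2.000)–(4.000,2.846)
total: 8 segments, chained into 1 closed loop(s), length Σ = 7.781096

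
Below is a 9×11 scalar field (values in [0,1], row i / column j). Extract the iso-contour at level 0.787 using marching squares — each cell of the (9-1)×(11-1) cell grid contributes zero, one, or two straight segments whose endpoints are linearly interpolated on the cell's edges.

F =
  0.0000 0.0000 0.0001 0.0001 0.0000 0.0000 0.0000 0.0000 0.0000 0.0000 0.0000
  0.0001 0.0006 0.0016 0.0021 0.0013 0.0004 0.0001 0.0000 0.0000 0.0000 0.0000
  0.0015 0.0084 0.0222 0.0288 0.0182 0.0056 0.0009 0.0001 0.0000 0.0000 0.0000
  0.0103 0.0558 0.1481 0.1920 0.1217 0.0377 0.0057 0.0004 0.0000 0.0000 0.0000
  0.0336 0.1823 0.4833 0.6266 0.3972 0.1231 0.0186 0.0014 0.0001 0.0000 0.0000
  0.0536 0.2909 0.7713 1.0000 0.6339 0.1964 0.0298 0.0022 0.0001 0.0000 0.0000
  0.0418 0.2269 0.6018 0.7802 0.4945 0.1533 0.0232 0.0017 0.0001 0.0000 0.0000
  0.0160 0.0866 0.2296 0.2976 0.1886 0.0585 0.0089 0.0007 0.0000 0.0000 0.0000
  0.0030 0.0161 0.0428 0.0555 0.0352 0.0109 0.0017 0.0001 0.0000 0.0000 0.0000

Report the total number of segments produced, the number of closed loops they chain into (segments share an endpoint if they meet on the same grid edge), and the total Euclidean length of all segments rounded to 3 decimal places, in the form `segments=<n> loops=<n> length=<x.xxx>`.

segments=4 loops=1 length=4.381

cell (4,2): code 0100 → (4.430,3.000)–(5.000,2.069)
cell (4,3): code 1000 → (5.000,3.582)–(4.430,3.000)
cell (5,2): code 0010 → (5.000,2.069)–(5.969,3.000)
cell (5,3): code 0001 → (5.969,3.000)–(5.000,3.582)
total: 4 segments, chained into 1 closed loop(s), length Σ = 4.381319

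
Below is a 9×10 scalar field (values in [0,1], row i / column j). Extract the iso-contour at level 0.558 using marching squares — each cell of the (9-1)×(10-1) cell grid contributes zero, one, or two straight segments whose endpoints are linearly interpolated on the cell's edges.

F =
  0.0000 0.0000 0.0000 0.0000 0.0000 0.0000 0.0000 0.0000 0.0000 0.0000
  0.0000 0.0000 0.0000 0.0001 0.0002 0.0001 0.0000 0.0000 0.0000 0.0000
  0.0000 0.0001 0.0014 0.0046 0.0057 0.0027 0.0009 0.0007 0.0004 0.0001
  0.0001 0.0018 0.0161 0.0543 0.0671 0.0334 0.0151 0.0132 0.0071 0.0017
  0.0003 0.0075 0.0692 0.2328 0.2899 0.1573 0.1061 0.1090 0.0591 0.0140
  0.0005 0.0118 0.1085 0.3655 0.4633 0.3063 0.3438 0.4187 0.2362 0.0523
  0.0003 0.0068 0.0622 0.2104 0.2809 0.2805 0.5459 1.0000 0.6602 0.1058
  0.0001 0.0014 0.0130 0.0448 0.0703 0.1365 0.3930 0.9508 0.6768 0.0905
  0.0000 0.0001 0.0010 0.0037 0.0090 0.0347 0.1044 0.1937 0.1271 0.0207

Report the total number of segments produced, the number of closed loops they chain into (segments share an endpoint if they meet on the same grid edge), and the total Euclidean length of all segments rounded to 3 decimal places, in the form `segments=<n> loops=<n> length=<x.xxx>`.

segments=8 loops=1 length=6.917

cell (5,6): code 0100 → (5.240,7.000)–(6.000,6.027)
cell (5,7): code 1100 → (5.759,8.000)–(5.240,7.000)
cell (5,8): code 1000 → (6.000,8.184)–(5.759,8.000)
cell (6,6): code 0110 → (6.000,6.027)–(7.000,6.296)
cell (6,8): code 1001 → (7.000,8.203)–(6.000,8.184)
cell (7,6): code 0010 → (7.000,6.296)–(7.519,7.000)
cell (7,7): code 0011 → (7.519,7.000)–(7.216,8.000)
cell (7,8): code 0001 → (7.216,8.000)–(7.000,8.203)
total: 8 segments, chained into 1 closed loop(s), length Σ = 6.916900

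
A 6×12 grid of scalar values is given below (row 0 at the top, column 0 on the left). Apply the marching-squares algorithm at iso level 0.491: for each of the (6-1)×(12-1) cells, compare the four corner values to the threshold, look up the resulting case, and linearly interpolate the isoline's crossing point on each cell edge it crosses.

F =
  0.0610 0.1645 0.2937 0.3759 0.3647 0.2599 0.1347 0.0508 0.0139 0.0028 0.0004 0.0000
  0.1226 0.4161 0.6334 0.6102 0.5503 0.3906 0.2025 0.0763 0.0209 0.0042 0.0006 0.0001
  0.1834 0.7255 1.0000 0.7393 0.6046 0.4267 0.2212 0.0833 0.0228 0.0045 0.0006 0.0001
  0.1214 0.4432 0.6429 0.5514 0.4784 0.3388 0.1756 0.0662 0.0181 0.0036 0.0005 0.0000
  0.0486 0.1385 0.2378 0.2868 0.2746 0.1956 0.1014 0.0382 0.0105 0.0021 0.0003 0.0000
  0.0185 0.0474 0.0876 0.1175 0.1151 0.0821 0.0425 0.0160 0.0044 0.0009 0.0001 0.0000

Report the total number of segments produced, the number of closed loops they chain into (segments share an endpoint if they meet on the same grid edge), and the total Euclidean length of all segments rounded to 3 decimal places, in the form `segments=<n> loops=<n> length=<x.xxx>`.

cell (0,1): code 0100 → (0.581,2.000)–(1.000,1.345)
cell (0,2): code 1100 → (0.491,3.000)–(0.581,2.000)
cell (0,3): code 1100 → (0.680,4.000)–(0.491,3.000)
cell (0,4): code 1000 → (1.000,4.371)–(0.680,4.000)
cell (1,0): code 0100 → (1.242,1.000)–(2.000,0.567)
cell (1,1): code 1110 → (1.000,1.345)–(1.242,1.000)
cell (1,4): code 1001 → (2.000,4.639)–(1.000,4.371)
cell (2,0): code 0010 → (2.000,0.567)–(2.831,1.000)
cell (2,1): code 0111 → (2.831,1.000)–(3.000,1.239)
cell (2,3): code 1011 → (3.000,3.827)–(2.900,4.000)
cell (2,4): code 0001 → (2.900,4.000)–(2.000,4.639)
cell (3,1): code 0010 → (3.000,1.239)–(3.375,2.000)
cell (3,2): code 0011 → (3.375,2.000)–(3.228,3.000)
cell (3,3): code 0001 → (3.228,3.000)–(3.000,3.827)
total: 14 segments, chained into 1 closed loop(s), length Σ = 10.868363

segments=14 loops=1 length=10.868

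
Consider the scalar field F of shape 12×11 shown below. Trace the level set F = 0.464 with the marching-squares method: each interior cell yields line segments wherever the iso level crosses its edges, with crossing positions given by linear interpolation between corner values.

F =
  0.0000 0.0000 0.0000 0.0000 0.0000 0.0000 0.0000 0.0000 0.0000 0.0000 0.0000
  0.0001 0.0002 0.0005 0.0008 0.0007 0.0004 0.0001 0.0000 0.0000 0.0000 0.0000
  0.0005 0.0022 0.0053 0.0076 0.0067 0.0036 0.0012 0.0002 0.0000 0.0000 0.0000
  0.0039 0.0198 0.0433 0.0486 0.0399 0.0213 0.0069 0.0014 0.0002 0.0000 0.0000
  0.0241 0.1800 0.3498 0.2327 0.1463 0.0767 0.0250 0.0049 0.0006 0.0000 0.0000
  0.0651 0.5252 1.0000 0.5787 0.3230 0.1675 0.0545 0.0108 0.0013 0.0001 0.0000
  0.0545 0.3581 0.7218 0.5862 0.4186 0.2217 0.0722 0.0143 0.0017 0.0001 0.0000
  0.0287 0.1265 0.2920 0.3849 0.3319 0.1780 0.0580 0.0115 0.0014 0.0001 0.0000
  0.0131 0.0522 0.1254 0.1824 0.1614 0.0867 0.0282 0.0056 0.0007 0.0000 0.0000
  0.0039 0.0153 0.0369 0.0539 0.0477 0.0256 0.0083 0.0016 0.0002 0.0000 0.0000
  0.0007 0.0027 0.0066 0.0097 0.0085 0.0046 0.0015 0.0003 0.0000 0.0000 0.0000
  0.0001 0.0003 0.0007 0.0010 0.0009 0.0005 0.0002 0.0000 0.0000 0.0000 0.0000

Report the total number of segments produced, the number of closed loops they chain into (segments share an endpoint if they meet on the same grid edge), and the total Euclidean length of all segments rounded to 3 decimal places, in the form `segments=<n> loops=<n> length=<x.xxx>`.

segments=10 loops=1 length=8.088

cell (4,0): code 0100 → (4.823,1.000)–(5.000,0.867)
cell (4,1): code 1100 → (4.176,2.000)–(4.823,1.000)
cell (4,2): code 1100 → (4.668,3.000)–(4.176,2.000)
cell (4,3): code 1000 → (5.000,3.449)–(4.668,3.000)
cell (5,0): code 0010 → (5.000,0.867)–(5.366,1.000)
cell (5,1): code 0111 → (5.366,1.000)–(6.000,1.291)
cell (5,3): code 1001 → (6.000,3.729)–(5.000,3.449)
cell (6,1): code 0010 → (6.000,1.291)–(6.600,2.000)
cell (6,2): code 0011 → (6.600,2.000)–(6.607,3.000)
cell (6,3): code 0001 → (6.607,3.000)–(6.000,3.729)
total: 10 segments, chained into 1 closed loop(s), length Σ = 8.088397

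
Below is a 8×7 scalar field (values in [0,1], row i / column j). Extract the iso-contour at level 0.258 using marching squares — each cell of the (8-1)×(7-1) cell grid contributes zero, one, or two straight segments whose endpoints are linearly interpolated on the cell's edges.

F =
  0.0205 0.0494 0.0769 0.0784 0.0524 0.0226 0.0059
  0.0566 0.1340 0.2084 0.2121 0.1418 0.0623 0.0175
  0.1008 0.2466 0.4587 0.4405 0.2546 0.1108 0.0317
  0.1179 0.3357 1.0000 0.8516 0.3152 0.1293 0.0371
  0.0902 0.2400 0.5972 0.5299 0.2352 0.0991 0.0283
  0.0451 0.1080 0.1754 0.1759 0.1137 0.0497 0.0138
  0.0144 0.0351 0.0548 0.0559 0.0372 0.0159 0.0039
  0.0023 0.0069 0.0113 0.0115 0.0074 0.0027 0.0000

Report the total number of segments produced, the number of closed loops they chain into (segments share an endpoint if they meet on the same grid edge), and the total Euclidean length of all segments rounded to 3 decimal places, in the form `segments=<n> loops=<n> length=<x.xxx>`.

cell (1,1): code 0100 → (1.198,2.000)–(2.000,1.054)
cell (1,2): code 1100 → (1.201,3.000)–(1.198,2.000)
cell (1,3): code 1000 → (2.000,3.982)–(1.201,3.000)
cell (2,0): code 0100 → (2.128,1.000)–(3.000,0.643)
cell (2,1): code 1110 → (2.000,1.054)–(2.128,1.000)
cell (2,3): code 1101 → (2.056,4.000)–(2.000,3.982)
cell (2,4): code 1000 → (3.000,4.308)–(2.056,4.000)
cell (3,0): code 0010 → (3.000,0.643)–(3.812,1.000)
cell (3,1): code 0111 → (3.812,1.000)–(4.000,1.050)
cell (3,3): code 1011 → (4.000,3.923)–(3.715,4.000)
cell (3,4): code 0001 → (3.715,4.000)–(3.000,4.308)
cell (4,1): code 0010 → (4.000,1.050)–(4.804,2.000)
cell (4,2): code 0011 → (4.804,2.000)–(4.768,3.000)
cell (4,3): code 0001 → (4.768,3.000)–(4.000,3.923)
total: 14 segments, chained into 1 closed loop(s), length Σ = 11.239639

segments=14 loops=1 length=11.240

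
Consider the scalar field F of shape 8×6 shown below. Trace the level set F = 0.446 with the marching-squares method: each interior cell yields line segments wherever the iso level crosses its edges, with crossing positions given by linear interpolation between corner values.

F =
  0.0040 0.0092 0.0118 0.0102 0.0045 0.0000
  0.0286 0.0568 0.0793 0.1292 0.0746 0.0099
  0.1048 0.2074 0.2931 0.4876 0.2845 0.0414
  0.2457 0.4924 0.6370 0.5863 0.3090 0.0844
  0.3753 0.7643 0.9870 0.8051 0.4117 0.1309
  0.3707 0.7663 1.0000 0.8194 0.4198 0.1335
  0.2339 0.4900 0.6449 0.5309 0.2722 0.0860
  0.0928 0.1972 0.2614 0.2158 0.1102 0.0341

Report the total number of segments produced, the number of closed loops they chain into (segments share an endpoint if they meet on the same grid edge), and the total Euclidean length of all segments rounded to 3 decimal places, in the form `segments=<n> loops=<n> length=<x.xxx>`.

cell (1,2): code 0100 → (1.884,3.000)–(2.000,2.786)
cell (1,3): code 1000 → (2.000,3.205)–(1.884,3.000)
cell (2,0): code 0100 → (2.837,1.000)–(3.000,0.812)
cell (2,1): code 1100 → (2.445,2.000)–(2.837,1.000)
cell (2,2): code 1110 → (2.000,2.786)–(2.445,2.000)
cell (2,3): code 1001 → (3.000,3.506)–(2.000,3.205)
cell (3,0): code 0110 → (3.000,0.812)–(4.000,0.182)
cell (3,3): code 1001 → (4.000,3.913)–(3.000,3.506)
cell (4,0): code 0110 → (4.000,0.182)–(5.000,0.190)
cell (4,3): code 1001 → (5.000,3.934)–(4.000,3.913)
cell (5,0): code 0110 → (5.000,0.190)–(6.000,0.828)
cell (5,3): code 1001 → (6.000,3.328)–(5.000,3.934)
cell (6,0): code 0010 → (6.000,0.828)–(6.150,1.000)
cell (6,1): code 0011 → (6.150,1.000)–(6.519,2.000)
cell (6,2): code 0011 → (6.519,2.000)–(6.269,3.000)
cell (6,3): code 0001 → (6.269,3.000)–(6.000,3.328)
total: 16 segments, chained into 1 closed loop(s), length Σ = 13.115867

segments=16 loops=1 length=13.116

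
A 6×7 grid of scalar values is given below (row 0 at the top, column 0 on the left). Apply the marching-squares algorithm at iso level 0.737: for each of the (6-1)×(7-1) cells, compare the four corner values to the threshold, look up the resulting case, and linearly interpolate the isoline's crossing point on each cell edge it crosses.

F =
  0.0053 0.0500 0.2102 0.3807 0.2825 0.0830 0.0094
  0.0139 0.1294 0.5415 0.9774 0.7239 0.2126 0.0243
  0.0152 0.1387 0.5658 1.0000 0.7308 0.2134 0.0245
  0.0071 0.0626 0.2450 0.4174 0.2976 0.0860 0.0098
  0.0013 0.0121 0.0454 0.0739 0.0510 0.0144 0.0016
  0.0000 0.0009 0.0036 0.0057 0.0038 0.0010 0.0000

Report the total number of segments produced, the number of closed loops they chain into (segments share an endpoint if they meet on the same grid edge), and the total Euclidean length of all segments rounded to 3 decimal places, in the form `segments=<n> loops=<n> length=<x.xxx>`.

segments=6 loops=1 length=5.547

cell (0,2): code 0100 → (0.597,3.000)–(1.000,2.448)
cell (0,3): code 1000 → (1.000,3.948)–(0.597,3.000)
cell (1,2): code 0110 → (1.000,2.448)–(2.000,2.394)
cell (1,3): code 1001 → (2.000,3.977)–(1.000,3.948)
cell (2,2): code 0010 → (2.000,2.394)–(2.451,3.000)
cell (2,3): code 0001 → (2.451,3.000)–(2.000,3.977)
total: 6 segments, chained into 1 closed loop(s), length Σ = 5.546868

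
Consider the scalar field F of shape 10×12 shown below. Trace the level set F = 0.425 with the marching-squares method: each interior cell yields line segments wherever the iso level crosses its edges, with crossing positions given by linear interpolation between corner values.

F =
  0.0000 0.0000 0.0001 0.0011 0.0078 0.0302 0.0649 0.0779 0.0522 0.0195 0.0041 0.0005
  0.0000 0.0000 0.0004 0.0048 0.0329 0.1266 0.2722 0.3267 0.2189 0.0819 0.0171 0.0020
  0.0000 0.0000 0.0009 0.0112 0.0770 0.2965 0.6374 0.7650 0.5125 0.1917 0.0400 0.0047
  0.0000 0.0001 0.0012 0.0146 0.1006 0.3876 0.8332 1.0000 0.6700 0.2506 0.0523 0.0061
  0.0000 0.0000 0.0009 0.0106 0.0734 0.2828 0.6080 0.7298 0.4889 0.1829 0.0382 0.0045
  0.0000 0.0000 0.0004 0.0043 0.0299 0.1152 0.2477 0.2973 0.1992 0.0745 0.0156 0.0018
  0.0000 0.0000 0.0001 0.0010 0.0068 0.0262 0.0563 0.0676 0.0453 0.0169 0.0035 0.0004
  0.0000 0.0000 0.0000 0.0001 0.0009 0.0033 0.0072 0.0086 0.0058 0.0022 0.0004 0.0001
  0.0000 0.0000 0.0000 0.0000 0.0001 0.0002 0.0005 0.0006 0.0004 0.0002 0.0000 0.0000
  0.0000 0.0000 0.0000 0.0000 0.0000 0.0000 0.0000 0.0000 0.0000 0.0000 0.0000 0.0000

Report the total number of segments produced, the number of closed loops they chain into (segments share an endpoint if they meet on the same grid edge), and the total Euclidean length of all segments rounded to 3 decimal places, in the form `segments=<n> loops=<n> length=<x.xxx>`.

cell (1,5): code 0100 → (1.418,6.000)–(2.000,5.377)
cell (1,6): code 1100 → (1.224,7.000)–(1.418,6.000)
cell (1,7): code 1100 → (1.702,8.000)–(1.224,7.000)
cell (1,8): code 1000 → (2.000,8.273)–(1.702,8.000)
cell (2,5): code 0110 → (2.000,5.377)–(3.000,5.084)
cell (2,8): code 1001 → (3.000,8.584)–(2.000,8.273)
cell (3,5): code 0110 → (3.000,5.084)–(4.000,5.437)
cell (3,8): code 1001 → (4.000,8.209)–(3.000,8.584)
cell (4,5): code 0010 → (4.000,5.437)–(4.508,6.000)
cell (4,6): code 0011 → (4.508,6.000)–(4.705,7.000)
cell (4,7): code 0011 → (4.705,7.000)–(4.221,8.000)
cell (4,8): code 0001 → (4.221,8.000)–(4.000,8.209)
total: 12 segments, chained into 1 closed loop(s), length Σ = 10.793374

segments=12 loops=1 length=10.793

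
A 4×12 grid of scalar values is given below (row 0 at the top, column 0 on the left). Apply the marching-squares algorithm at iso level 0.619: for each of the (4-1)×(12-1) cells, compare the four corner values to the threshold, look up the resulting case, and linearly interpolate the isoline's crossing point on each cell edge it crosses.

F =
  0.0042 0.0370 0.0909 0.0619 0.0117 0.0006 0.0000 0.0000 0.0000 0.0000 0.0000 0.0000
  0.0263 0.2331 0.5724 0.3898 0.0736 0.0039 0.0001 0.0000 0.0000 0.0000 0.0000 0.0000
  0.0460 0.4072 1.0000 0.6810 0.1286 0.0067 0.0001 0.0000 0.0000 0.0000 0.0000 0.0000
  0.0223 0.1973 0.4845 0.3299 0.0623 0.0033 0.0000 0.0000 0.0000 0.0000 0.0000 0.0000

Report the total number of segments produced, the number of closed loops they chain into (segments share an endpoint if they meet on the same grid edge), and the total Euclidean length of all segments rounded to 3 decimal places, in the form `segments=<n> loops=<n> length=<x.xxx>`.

segments=6 loops=1 length=4.884

cell (1,1): code 0100 → (1.109,2.000)–(2.000,1.357)
cell (1,2): code 1100 → (1.787,3.000)–(1.109,2.000)
cell (1,3): code 1000 → (2.000,3.112)–(1.787,3.000)
cell (2,1): code 0010 → (2.000,1.357)–(2.739,2.000)
cell (2,2): code 0011 → (2.739,2.000)–(2.177,3.000)
cell (2,3): code 0001 → (2.177,3.000)–(2.000,3.112)
total: 6 segments, chained into 1 closed loop(s), length Σ = 4.883592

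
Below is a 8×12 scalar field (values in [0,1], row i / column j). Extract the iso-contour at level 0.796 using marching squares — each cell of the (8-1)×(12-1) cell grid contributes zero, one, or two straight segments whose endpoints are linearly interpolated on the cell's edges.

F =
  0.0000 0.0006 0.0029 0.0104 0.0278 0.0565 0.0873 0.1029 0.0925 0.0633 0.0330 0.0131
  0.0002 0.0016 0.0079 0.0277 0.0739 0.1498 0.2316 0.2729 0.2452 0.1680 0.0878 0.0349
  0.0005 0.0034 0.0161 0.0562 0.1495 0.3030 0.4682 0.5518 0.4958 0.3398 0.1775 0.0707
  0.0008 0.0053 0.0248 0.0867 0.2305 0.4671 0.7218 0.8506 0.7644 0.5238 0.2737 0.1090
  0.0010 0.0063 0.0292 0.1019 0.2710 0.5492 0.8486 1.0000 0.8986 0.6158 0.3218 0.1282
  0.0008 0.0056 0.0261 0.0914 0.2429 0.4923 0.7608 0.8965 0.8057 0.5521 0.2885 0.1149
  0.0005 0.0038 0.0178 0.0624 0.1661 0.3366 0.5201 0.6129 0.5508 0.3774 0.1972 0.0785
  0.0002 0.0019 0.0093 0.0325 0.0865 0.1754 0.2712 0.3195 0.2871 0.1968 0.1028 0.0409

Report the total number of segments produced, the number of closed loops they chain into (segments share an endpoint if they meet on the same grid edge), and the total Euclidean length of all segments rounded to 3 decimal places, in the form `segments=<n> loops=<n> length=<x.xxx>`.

cell (2,6): code 0100 → (2.817,7.000)–(3.000,6.576)
cell (2,7): code 1000 → (3.000,7.633)–(2.817,7.000)
cell (3,5): code 0100 → (3.585,6.000)–(4.000,5.824)
cell (3,6): code 1110 → (3.000,6.576)–(3.585,6.000)
cell (3,7): code 1101 → (3.235,8.000)–(3.000,7.633)
cell (3,8): code 1000 → (4.000,8.363)–(3.235,8.000)
cell (4,5): code 0010 → (4.000,5.824)–(4.599,6.000)
cell (4,6): code 0111 → (4.599,6.000)–(5.000,6.259)
cell (4,8): code 1001 → (5.000,8.038)–(4.000,8.363)
cell (5,6): code 0010 → (5.000,6.259)–(5.354,7.000)
cell (5,7): code 0011 → (5.354,7.000)–(5.038,8.000)
cell (5,8): code 0001 → (5.038,8.000)–(5.000,8.038)
total: 12 segments, chained into 1 closed loop(s), length Σ = 7.751449

segments=12 loops=1 length=7.751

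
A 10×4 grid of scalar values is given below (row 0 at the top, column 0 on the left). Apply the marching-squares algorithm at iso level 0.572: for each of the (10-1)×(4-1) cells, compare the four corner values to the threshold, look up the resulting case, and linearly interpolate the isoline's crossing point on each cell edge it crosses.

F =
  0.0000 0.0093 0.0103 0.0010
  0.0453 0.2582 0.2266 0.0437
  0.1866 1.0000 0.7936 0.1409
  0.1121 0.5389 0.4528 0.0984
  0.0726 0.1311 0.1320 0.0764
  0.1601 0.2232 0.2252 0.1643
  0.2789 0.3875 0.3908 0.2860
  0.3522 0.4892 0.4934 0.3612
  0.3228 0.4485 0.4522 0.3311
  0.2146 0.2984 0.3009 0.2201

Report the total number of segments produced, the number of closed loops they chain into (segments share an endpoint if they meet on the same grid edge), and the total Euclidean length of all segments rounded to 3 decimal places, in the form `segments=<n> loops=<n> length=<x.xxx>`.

segments=6 loops=1 length=5.154

cell (1,0): code 0100 → (1.423,1.000)–(2.000,0.474)
cell (1,1): code 1100 → (1.609,2.000)–(1.423,1.000)
cell (1,2): code 1000 → (2.000,2.340)–(1.609,2.000)
cell (2,0): code 0010 → (2.000,0.474)–(2.928,1.000)
cell (2,1): code 0011 → (2.928,1.000)–(2.650,2.000)
cell (2,2): code 0001 → (2.650,2.000)–(2.000,2.340)
total: 6 segments, chained into 1 closed loop(s), length Σ = 5.154197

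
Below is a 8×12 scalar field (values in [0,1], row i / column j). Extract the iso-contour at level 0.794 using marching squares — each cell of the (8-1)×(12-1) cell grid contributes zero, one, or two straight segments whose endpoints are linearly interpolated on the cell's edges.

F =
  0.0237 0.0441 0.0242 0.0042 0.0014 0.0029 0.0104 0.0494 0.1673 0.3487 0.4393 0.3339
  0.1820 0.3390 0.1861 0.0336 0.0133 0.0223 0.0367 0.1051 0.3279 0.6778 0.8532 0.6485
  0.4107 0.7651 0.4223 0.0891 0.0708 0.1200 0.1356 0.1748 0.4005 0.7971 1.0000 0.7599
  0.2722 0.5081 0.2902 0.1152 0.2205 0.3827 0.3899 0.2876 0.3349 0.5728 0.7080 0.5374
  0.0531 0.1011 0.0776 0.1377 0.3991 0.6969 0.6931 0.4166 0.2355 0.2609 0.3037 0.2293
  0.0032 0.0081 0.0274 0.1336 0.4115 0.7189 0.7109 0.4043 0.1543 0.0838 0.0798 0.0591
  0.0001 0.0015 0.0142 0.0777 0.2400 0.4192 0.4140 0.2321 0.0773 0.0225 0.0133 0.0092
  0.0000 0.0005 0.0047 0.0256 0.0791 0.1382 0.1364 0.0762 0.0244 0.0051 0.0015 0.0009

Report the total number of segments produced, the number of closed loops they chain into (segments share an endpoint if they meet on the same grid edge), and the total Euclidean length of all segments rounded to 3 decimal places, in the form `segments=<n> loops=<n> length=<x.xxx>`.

cell (0,9): code 0100 → (0.857,10.000)–(1.000,9.662)
cell (0,10): code 1000 → (1.000,10.289)–(0.857,10.000)
cell (1,8): code 0100 → (1.974,9.000)–(2.000,8.992)
cell (1,9): code 1110 → (1.000,9.662)–(1.974,9.000)
cell (1,10): code 1001 → (2.000,10.858)–(1.000,10.289)
cell (2,8): code 0010 → (2.000,8.992)–(2.014,9.000)
cell (2,9): code 0011 → (2.014,9.000)–(2.705,10.000)
cell (2,10): code 0001 → (2.705,10.000)–(2.000,10.858)
total: 8 segments, chained into 1 closed loop(s), length Σ = 5.387287

segments=8 loops=1 length=5.387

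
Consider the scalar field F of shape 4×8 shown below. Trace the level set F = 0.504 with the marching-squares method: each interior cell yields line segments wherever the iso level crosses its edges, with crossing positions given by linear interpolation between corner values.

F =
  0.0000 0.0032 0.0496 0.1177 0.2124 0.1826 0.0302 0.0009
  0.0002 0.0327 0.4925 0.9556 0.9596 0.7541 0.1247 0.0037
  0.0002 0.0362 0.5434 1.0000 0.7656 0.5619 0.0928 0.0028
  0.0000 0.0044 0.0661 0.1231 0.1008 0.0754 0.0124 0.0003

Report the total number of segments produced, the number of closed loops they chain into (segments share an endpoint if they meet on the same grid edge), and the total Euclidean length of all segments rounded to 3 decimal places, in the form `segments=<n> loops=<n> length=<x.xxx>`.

cell (0,2): code 0100 → (0.461,3.000)–(1.000,2.025)
cell (0,3): code 1100 → (0.390,4.000)–(0.461,3.000)
cell (0,4): code 1100 → (0.562,5.000)–(0.390,4.000)
cell (0,5): code 1000 → (1.000,5.397)–(0.562,5.000)
cell (1,1): code 0100 → (1.226,2.000)–(2.000,1.922)
cell (1,2): code 1110 → (1.000,2.025)–(1.226,2.000)
cell (1,5): code 1001 → (2.000,5.123)–(1.000,5.397)
cell (2,1): code 0010 → (2.000,1.922)–(2.083,2.000)
cell (2,2): code 0011 → (2.083,2.000)–(2.566,3.000)
cell (2,3): code 0011 → (2.566,3.000)–(2.394,4.000)
cell (2,4): code 0011 → (2.394,4.000)–(2.119,5.000)
cell (2,5): code 0001 → (2.119,5.000)–(2.000,5.123)
total: 12 segments, chained into 1 closed loop(s), length Σ = 9.211678

segments=12 loops=1 length=9.212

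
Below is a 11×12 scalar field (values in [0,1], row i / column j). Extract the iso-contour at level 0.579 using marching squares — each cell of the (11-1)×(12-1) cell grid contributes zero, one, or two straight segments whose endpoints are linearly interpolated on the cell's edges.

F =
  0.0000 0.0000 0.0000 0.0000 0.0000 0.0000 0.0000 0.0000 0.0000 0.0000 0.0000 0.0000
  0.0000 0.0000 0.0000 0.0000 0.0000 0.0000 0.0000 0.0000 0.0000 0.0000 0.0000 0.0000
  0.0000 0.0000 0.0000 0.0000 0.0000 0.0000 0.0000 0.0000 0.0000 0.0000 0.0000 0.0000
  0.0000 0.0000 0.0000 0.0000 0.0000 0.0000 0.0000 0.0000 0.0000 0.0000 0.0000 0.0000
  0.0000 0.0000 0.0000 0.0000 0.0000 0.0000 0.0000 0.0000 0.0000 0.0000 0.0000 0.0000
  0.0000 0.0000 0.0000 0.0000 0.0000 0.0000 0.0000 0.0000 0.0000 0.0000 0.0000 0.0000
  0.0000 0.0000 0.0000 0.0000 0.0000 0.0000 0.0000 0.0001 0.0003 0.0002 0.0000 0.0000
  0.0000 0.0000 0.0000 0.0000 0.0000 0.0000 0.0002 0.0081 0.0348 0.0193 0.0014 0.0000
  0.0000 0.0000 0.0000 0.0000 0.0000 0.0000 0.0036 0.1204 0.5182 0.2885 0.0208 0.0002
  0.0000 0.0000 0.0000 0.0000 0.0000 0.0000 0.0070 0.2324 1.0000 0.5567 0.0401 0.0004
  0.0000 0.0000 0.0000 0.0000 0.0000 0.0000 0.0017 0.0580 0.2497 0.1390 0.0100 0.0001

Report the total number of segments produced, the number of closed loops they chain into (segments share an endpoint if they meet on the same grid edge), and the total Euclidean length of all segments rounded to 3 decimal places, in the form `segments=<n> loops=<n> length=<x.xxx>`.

segments=4 loops=1 length=4.210

cell (8,7): code 0100 → (8.126,8.000)–(9.000,7.452)
cell (8,8): code 1000 → (9.000,8.950)–(8.126,8.000)
cell (9,7): code 0010 → (9.000,7.452)–(9.561,8.000)
cell (9,8): code 0001 → (9.561,8.000)–(9.000,8.950)
total: 4 segments, chained into 1 closed loop(s), length Σ = 4.209907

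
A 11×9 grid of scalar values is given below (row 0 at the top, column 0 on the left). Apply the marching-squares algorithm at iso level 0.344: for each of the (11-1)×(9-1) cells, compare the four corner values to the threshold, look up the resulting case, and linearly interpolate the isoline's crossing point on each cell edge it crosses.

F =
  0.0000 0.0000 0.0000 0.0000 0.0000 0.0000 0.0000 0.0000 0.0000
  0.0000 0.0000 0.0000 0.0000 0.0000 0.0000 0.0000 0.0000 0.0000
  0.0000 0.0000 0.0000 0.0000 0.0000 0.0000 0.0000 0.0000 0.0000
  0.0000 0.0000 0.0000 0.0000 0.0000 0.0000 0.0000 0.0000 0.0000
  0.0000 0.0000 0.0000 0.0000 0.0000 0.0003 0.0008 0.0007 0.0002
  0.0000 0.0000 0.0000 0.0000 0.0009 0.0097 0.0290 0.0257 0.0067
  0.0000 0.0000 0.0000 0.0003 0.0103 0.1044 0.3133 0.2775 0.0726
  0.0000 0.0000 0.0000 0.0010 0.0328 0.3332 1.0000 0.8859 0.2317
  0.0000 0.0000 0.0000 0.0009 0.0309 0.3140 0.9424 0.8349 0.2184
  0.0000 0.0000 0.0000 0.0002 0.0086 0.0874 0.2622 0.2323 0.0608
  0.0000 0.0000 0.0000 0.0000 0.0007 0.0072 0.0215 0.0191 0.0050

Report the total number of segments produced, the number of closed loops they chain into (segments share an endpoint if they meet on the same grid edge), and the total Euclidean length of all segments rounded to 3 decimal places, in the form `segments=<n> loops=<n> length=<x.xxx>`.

cell (6,5): code 0100 → (6.045,6.000)–(7.000,5.016)
cell (6,6): code 1100 → (6.109,7.000)–(6.045,6.000)
cell (6,7): code 1000 → (7.000,7.828)–(6.109,7.000)
cell (7,5): code 0110 → (7.000,5.016)–(8.000,5.048)
cell (7,7): code 1001 → (8.000,7.796)–(7.000,7.828)
cell (8,5): code 0010 → (8.000,5.048)–(8.880,6.000)
cell (8,6): code 0011 → (8.880,6.000)–(8.815,7.000)
cell (8,7): code 0001 → (8.815,7.000)–(8.000,7.796)
total: 8 segments, chained into 1 closed loop(s), length Σ = 9.028443

segments=8 loops=1 length=9.028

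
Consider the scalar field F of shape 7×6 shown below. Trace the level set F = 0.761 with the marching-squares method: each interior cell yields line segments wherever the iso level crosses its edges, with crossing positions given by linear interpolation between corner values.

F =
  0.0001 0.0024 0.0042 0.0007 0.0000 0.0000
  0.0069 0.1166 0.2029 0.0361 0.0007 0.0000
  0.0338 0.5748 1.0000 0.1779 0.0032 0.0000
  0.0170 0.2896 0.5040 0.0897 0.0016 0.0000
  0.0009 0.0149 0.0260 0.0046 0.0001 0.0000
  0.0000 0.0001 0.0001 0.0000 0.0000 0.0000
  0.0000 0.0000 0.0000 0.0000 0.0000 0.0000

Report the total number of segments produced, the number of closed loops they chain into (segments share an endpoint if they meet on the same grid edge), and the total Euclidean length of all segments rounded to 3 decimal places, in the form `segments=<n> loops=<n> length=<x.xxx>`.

cell (1,1): code 0100 → (1.700,2.000)–(2.000,1.438)
cell (1,2): code 1000 → (2.000,2.291)–(1.700,2.000)
cell (2,1): code 0010 → (2.000,1.438)–(2.482,2.000)
cell (2,2): code 0001 → (2.482,2.000)–(2.000,2.291)
total: 4 segments, chained into 1 closed loop(s), length Σ = 2.357815

segments=4 loops=1 length=2.358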